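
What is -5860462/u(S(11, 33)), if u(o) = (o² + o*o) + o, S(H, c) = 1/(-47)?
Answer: 12945760558/45 ≈ 2.8768e+8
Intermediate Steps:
S(H, c) = -1/47
u(o) = o + 2*o² (u(o) = (o² + o²) + o = 2*o² + o = o + 2*o²)
-5860462/u(S(11, 33)) = -5860462*(-47/(1 + 2*(-1/47))) = -5860462*(-47/(1 - 2/47)) = -5860462/((-1/47*45/47)) = -5860462/(-45/2209) = -5860462*(-2209/45) = 12945760558/45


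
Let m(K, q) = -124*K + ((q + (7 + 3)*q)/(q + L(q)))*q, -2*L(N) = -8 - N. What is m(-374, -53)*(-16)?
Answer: -111055648/151 ≈ -7.3547e+5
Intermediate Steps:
L(N) = 4 + N/2 (L(N) = -(-8 - N)/2 = 4 + N/2)
m(K, q) = -124*K + 11*q²/(4 + 3*q/2) (m(K, q) = -124*K + ((q + (7 + 3)*q)/(q + (4 + q/2)))*q = -124*K + ((q + 10*q)/(4 + 3*q/2))*q = -124*K + ((11*q)/(4 + 3*q/2))*q = -124*K + (11*q/(4 + 3*q/2))*q = -124*K + 11*q²/(4 + 3*q/2))
m(-374, -53)*(-16) = (2*(-496*(-374) + 11*(-53)² - 186*(-374)*(-53))/(8 + 3*(-53)))*(-16) = (2*(185504 + 11*2809 - 3686892)/(8 - 159))*(-16) = (2*(185504 + 30899 - 3686892)/(-151))*(-16) = (2*(-1/151)*(-3470489))*(-16) = (6940978/151)*(-16) = -111055648/151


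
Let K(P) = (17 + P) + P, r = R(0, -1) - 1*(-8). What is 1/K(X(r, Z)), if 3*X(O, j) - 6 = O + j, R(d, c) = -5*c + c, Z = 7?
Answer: 3/101 ≈ 0.029703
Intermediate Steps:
R(d, c) = -4*c
r = 12 (r = -4*(-1) - 1*(-8) = 4 + 8 = 12)
X(O, j) = 2 + O/3 + j/3 (X(O, j) = 2 + (O + j)/3 = 2 + (O/3 + j/3) = 2 + O/3 + j/3)
K(P) = 17 + 2*P
1/K(X(r, Z)) = 1/(17 + 2*(2 + (⅓)*12 + (⅓)*7)) = 1/(17 + 2*(2 + 4 + 7/3)) = 1/(17 + 2*(25/3)) = 1/(17 + 50/3) = 1/(101/3) = 3/101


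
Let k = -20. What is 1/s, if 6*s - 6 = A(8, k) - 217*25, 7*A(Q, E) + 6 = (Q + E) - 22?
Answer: -42/37973 ≈ -0.0011060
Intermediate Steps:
A(Q, E) = -4 + E/7 + Q/7 (A(Q, E) = -6/7 + ((Q + E) - 22)/7 = -6/7 + ((E + Q) - 22)/7 = -6/7 + (-22 + E + Q)/7 = -6/7 + (-22/7 + E/7 + Q/7) = -4 + E/7 + Q/7)
s = -37973/42 (s = 1 + ((-4 + (⅐)*(-20) + (⅐)*8) - 217*25)/6 = 1 + ((-4 - 20/7 + 8/7) - 5425)/6 = 1 + (-40/7 - 5425)/6 = 1 + (⅙)*(-38015/7) = 1 - 38015/42 = -37973/42 ≈ -904.12)
1/s = 1/(-37973/42) = -42/37973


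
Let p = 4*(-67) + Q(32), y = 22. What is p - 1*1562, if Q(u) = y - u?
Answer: -1840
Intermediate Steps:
Q(u) = 22 - u
p = -278 (p = 4*(-67) + (22 - 1*32) = -268 + (22 - 32) = -268 - 10 = -278)
p - 1*1562 = -278 - 1*1562 = -278 - 1562 = -1840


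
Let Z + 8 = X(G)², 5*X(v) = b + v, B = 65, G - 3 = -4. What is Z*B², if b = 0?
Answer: -33631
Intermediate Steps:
G = -1 (G = 3 - 4 = -1)
X(v) = v/5 (X(v) = (0 + v)/5 = v/5)
Z = -199/25 (Z = -8 + ((⅕)*(-1))² = -8 + (-⅕)² = -8 + 1/25 = -199/25 ≈ -7.9600)
Z*B² = -199/25*65² = -199/25*4225 = -33631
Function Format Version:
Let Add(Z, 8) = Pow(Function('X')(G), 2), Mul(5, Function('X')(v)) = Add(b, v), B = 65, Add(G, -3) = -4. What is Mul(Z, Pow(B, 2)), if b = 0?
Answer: -33631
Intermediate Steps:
G = -1 (G = Add(3, -4) = -1)
Function('X')(v) = Mul(Rational(1, 5), v) (Function('X')(v) = Mul(Rational(1, 5), Add(0, v)) = Mul(Rational(1, 5), v))
Z = Rational(-199, 25) (Z = Add(-8, Pow(Mul(Rational(1, 5), -1), 2)) = Add(-8, Pow(Rational(-1, 5), 2)) = Add(-8, Rational(1, 25)) = Rational(-199, 25) ≈ -7.9600)
Mul(Z, Pow(B, 2)) = Mul(Rational(-199, 25), Pow(65, 2)) = Mul(Rational(-199, 25), 4225) = -33631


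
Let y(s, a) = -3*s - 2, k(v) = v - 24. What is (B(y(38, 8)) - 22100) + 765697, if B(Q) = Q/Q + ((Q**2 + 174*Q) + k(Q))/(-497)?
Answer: 369575074/497 ≈ 7.4361e+5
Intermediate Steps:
k(v) = -24 + v
y(s, a) = -2 - 3*s
B(Q) = 521/497 - 25*Q/71 - Q**2/497 (B(Q) = Q/Q + ((Q**2 + 174*Q) + (-24 + Q))/(-497) = 1 + (-24 + Q**2 + 175*Q)*(-1/497) = 1 + (24/497 - 25*Q/71 - Q**2/497) = 521/497 - 25*Q/71 - Q**2/497)
(B(y(38, 8)) - 22100) + 765697 = ((521/497 - 25*(-2 - 3*38)/71 - (-2 - 3*38)**2/497) - 22100) + 765697 = ((521/497 - 25*(-2 - 114)/71 - (-2 - 114)**2/497) - 22100) + 765697 = ((521/497 - 25/71*(-116) - 1/497*(-116)**2) - 22100) + 765697 = ((521/497 + 2900/71 - 1/497*13456) - 22100) + 765697 = ((521/497 + 2900/71 - 13456/497) - 22100) + 765697 = (7365/497 - 22100) + 765697 = -10976335/497 + 765697 = 369575074/497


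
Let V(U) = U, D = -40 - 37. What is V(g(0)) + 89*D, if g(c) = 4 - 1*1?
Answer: -6850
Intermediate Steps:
g(c) = 3 (g(c) = 4 - 1 = 3)
D = -77
V(g(0)) + 89*D = 3 + 89*(-77) = 3 - 6853 = -6850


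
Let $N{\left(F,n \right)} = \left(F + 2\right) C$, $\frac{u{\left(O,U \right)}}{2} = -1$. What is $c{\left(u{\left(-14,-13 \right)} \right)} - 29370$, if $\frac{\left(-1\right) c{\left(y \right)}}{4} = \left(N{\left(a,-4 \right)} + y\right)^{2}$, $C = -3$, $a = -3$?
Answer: $-29374$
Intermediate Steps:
$u{\left(O,U \right)} = -2$ ($u{\left(O,U \right)} = 2 \left(-1\right) = -2$)
$N{\left(F,n \right)} = -6 - 3 F$ ($N{\left(F,n \right)} = \left(F + 2\right) \left(-3\right) = \left(2 + F\right) \left(-3\right) = -6 - 3 F$)
$c{\left(y \right)} = - 4 \left(3 + y\right)^{2}$ ($c{\left(y \right)} = - 4 \left(\left(-6 - -9\right) + y\right)^{2} = - 4 \left(\left(-6 + 9\right) + y\right)^{2} = - 4 \left(3 + y\right)^{2}$)
$c{\left(u{\left(-14,-13 \right)} \right)} - 29370 = - 4 \left(3 - 2\right)^{2} - 29370 = - 4 \cdot 1^{2} - 29370 = \left(-4\right) 1 - 29370 = -4 - 29370 = -29374$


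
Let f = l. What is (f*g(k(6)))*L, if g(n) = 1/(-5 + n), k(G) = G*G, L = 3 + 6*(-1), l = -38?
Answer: 114/31 ≈ 3.6774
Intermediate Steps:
f = -38
L = -3 (L = 3 - 6 = -3)
k(G) = G**2
(f*g(k(6)))*L = -38/(-5 + 6**2)*(-3) = -38/(-5 + 36)*(-3) = -38/31*(-3) = 114/31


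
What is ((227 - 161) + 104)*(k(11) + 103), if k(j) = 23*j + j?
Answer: 62390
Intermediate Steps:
k(j) = 24*j
((227 - 161) + 104)*(k(11) + 103) = ((227 - 161) + 104)*(24*11 + 103) = (66 + 104)*(264 + 103) = 170*367 = 62390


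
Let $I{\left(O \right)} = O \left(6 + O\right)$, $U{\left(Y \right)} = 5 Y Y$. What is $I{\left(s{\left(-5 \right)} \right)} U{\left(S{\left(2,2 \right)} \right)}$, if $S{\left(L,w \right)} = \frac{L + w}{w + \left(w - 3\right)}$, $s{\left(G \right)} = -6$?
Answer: $0$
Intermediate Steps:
$S{\left(L,w \right)} = \frac{L + w}{-3 + 2 w}$ ($S{\left(L,w \right)} = \frac{L + w}{w + \left(-3 + w\right)} = \frac{L + w}{-3 + 2 w}$)
$U{\left(Y \right)} = 5 Y^{2}$
$I{\left(s{\left(-5 \right)} \right)} U{\left(S{\left(2,2 \right)} \right)} = - 6 \left(6 - 6\right) 5 \left(\frac{2 + 2}{-3 + 2 \cdot 2}\right)^{2} = \left(-6\right) 0 \cdot 5 \left(\frac{1}{-3 + 4} \cdot 4\right)^{2} = 0 \cdot 5 \left(1^{-1} \cdot 4\right)^{2} = 0 \cdot 5 \left(1 \cdot 4\right)^{2} = 0 \cdot 5 \cdot 4^{2} = 0 \cdot 5 \cdot 16 = 0 \cdot 80 = 0$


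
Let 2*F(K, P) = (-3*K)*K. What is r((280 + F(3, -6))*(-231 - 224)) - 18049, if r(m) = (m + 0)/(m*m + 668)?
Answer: -1061525365497983/58813527897 ≈ -18049.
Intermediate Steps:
F(K, P) = -3*K²/2 (F(K, P) = ((-3*K)*K)/2 = (-3*K²)/2 = -3*K²/2)
r(m) = m/(668 + m²) (r(m) = m/(m² + 668) = m/(668 + m²))
r((280 + F(3, -6))*(-231 - 224)) - 18049 = ((280 - 3/2*3²)*(-231 - 224))/(668 + ((280 - 3/2*3²)*(-231 - 224))²) - 18049 = ((280 - 3/2*9)*(-455))/(668 + ((280 - 3/2*9)*(-455))²) - 18049 = ((280 - 27/2)*(-455))/(668 + ((280 - 27/2)*(-455))²) - 18049 = ((533/2)*(-455))/(668 + ((533/2)*(-455))²) - 18049 = -242515/(2*(668 + (-242515/2)²)) - 18049 = -242515/(2*(668 + 58813525225/4)) - 18049 = -242515/(2*58813527897/4) - 18049 = -242515/2*4/58813527897 - 18049 = -485030/58813527897 - 18049 = -1061525365497983/58813527897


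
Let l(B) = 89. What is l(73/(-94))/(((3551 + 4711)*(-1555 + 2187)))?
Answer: 89/5221584 ≈ 1.7045e-5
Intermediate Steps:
l(73/(-94))/(((3551 + 4711)*(-1555 + 2187))) = 89/(((3551 + 4711)*(-1555 + 2187))) = 89/((8262*632)) = 89/5221584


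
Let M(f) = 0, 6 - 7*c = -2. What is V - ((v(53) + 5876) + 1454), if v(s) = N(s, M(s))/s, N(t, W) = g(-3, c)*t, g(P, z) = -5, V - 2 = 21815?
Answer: 14492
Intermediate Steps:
c = 8/7 (c = 6/7 - 1/7*(-2) = 6/7 + 2/7 = 8/7 ≈ 1.1429)
V = 21817 (V = 2 + 21815 = 21817)
N(t, W) = -5*t
v(s) = -5 (v(s) = (-5*s)/s = -5)
V - ((v(53) + 5876) + 1454) = 21817 - ((-5 + 5876) + 1454) = 21817 - (5871 + 1454) = 21817 - 1*7325 = 21817 - 7325 = 14492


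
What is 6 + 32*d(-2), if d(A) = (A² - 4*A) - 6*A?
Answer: 774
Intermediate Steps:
d(A) = A² - 10*A
6 + 32*d(-2) = 6 + 32*(-2*(-10 - 2)) = 6 + 32*(-2*(-12)) = 6 + 32*24 = 6 + 768 = 774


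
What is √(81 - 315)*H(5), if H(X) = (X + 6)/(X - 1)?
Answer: 33*I*√26/4 ≈ 42.067*I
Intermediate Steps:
H(X) = (6 + X)/(-1 + X)
√(81 - 315)*H(5) = √(81 - 315)*((6 + 5)/(-1 + 5)) = √(-234)*(11/4) = (3*I*√26)*((¼)*11) = (3*I*√26)*(11/4) = 33*I*√26/4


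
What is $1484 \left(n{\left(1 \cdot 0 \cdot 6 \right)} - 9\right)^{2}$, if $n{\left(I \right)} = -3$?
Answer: $213696$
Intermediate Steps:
$1484 \left(n{\left(1 \cdot 0 \cdot 6 \right)} - 9\right)^{2} = 1484 \left(-3 - 9\right)^{2} = 1484 \left(-12\right)^{2} = 1484 \cdot 144 = 213696$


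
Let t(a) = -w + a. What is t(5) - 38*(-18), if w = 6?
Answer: 683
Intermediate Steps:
t(a) = -6 + a (t(a) = -1*6 + a = -6 + a)
t(5) - 38*(-18) = (-6 + 5) - 38*(-18) = -1 + 684 = 683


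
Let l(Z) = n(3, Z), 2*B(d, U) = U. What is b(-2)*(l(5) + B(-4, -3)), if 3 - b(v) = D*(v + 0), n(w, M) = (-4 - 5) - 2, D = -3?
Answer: 75/2 ≈ 37.500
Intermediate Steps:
n(w, M) = -11 (n(w, M) = -9 - 2 = -11)
B(d, U) = U/2
l(Z) = -11
b(v) = 3 + 3*v (b(v) = 3 - (-3)*(v + 0) = 3 - (-3)*v = 3 + 3*v)
b(-2)*(l(5) + B(-4, -3)) = (3 + 3*(-2))*(-11 + (½)*(-3)) = (3 - 6)*(-11 - 3/2) = -3*(-25/2) = 75/2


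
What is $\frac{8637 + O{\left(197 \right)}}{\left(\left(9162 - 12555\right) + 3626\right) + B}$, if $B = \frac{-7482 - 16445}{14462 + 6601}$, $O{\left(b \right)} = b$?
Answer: $\frac{93035271}{2441876} \approx 38.1$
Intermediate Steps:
$B = - \frac{23927}{21063} \approx -1.136$
$\frac{8637 + O{\left(197 \right)}}{\left(\left(9162 - 12555\right) + 3626\right) + B} = \frac{8637 + 197}{\left(\left(9162 - 12555\right) + 3626\right) - \frac{23927}{21063}} = \frac{8834}{\left(-3393 + 3626\right) - \frac{23927}{21063}} = \frac{8834}{233 - \frac{23927}{21063}} = \frac{8834}{\frac{4883752}{21063}} = 8834 \cdot \frac{21063}{4883752} = \frac{93035271}{2441876}$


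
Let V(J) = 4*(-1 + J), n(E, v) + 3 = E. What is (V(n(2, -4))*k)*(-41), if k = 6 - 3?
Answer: 984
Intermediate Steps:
n(E, v) = -3 + E
k = 3
V(J) = -4 + 4*J
(V(n(2, -4))*k)*(-41) = ((-4 + 4*(-3 + 2))*3)*(-41) = ((-4 + 4*(-1))*3)*(-41) = ((-4 - 4)*3)*(-41) = -8*3*(-41) = -24*(-41) = 984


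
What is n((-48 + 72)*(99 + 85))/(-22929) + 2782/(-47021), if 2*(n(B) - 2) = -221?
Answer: -9028723/165868386 ≈ -0.054433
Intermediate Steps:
n(B) = -217/2 (n(B) = 2 + (1/2)*(-221) = 2 - 221/2 = -217/2)
n((-48 + 72)*(99 + 85))/(-22929) + 2782/(-47021) = -217/2/(-22929) + 2782/(-47021) = -217/2*(-1/22929) + 2782*(-1/47021) = 217/45858 - 214/3617 = -9028723/165868386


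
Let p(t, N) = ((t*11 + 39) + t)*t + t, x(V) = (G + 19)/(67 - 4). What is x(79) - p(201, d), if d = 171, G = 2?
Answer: -1478555/3 ≈ -4.9285e+5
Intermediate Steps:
x(V) = ⅓ (x(V) = (2 + 19)/(67 - 4) = 21/63 = 21*(1/63) = ⅓)
p(t, N) = t + t*(39 + 12*t) (p(t, N) = ((11*t + 39) + t)*t + t = ((39 + 11*t) + t)*t + t = (39 + 12*t)*t + t = t*(39 + 12*t) + t = t + t*(39 + 12*t))
x(79) - p(201, d) = ⅓ - 4*201*(10 + 3*201) = ⅓ - 4*201*(10 + 603) = ⅓ - 4*201*613 = ⅓ - 1*492852 = ⅓ - 492852 = -1478555/3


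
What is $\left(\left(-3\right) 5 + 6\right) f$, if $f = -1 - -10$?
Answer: $-81$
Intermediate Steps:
$f = 9$ ($f = -1 + \left(-5 + 15\right) = -1 + 10 = 9$)
$\left(\left(-3\right) 5 + 6\right) f = \left(\left(-3\right) 5 + 6\right) 9 = \left(-15 + 6\right) 9 = \left(-9\right) 9 = -81$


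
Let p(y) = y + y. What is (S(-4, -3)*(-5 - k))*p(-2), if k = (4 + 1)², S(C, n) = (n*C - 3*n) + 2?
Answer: 2760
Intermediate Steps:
S(C, n) = 2 - 3*n + C*n (S(C, n) = (C*n - 3*n) + 2 = (-3*n + C*n) + 2 = 2 - 3*n + C*n)
p(y) = 2*y
k = 25 (k = 5² = 25)
(S(-4, -3)*(-5 - k))*p(-2) = ((2 - 3*(-3) - 4*(-3))*(-5 - 1*25))*(2*(-2)) = ((2 + 9 + 12)*(-5 - 25))*(-4) = (23*(-30))*(-4) = -690*(-4) = 2760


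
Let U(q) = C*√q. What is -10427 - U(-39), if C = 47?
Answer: -10427 - 47*I*√39 ≈ -10427.0 - 293.52*I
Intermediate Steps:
U(q) = 47*√q
-10427 - U(-39) = -10427 - 47*√(-39) = -10427 - 47*I*√39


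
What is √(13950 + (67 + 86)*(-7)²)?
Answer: 3*√2383 ≈ 146.45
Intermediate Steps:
√(13950 + (67 + 86)*(-7)²) = √(13950 + 153*49) = √(13950 + 7497) = √21447 = 3*√2383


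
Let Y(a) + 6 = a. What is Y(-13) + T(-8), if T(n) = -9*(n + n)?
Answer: 125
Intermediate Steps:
T(n) = -18*n
Y(a) = -6 + a
Y(-13) + T(-8) = (-6 - 13) - 18*(-8) = -19 + 144 = 125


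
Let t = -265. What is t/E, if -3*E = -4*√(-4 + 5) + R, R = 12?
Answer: 795/8 ≈ 99.375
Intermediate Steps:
E = -8/3 (E = -(-4*√(-4 + 5) + 12)/3 = -(-4*√1 + 12)/3 = -(-4*1 + 12)/3 = -(-4 + 12)/3 = -⅓*8 = -8/3 ≈ -2.6667)
t/E = -265/(-8/3) = -265*(-3/8) = 795/8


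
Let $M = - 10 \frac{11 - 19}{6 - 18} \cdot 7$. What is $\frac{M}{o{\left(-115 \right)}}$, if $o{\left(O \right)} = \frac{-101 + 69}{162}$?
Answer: $\frac{945}{4} \approx 236.25$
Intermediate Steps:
$M = - \frac{140}{3}$ ($M = - 10 \left(- \frac{8}{-12}\right) 7 = - 10 \left(\left(-8\right) \left(- \frac{1}{12}\right)\right) 7 = \left(-10\right) \frac{2}{3} \cdot 7 = \left(- \frac{20}{3}\right) 7 = - \frac{140}{3} \approx -46.667$)
$o{\left(O \right)} = - \frac{16}{81}$ ($o{\left(O \right)} = \left(-32\right) \frac{1}{162} = - \frac{16}{81}$)
$\frac{M}{o{\left(-115 \right)}} = - \frac{140}{3 \left(- \frac{16}{81}\right)} = \left(- \frac{140}{3}\right) \left(- \frac{81}{16}\right) = \frac{945}{4}$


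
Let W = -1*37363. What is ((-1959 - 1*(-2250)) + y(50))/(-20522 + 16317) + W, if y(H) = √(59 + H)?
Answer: -157111706/4205 - √109/4205 ≈ -37363.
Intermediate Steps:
W = -37363
((-1959 - 1*(-2250)) + y(50))/(-20522 + 16317) + W = ((-1959 - 1*(-2250)) + √(59 + 50))/(-20522 + 16317) - 37363 = ((-1959 + 2250) + √109)/(-4205) - 37363 = (291 + √109)*(-1/4205) - 37363 = (-291/4205 - √109/4205) - 37363 = -157111706/4205 - √109/4205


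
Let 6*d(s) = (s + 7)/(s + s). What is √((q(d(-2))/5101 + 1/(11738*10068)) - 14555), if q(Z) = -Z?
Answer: I*√330580701617078655178580586/150706729146 ≈ 120.64*I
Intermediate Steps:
d(s) = (7 + s)/(12*s) (d(s) = ((s + 7)/(s + s))/6 = ((7 + s)/((2*s)))/6 = ((7 + s)*(1/(2*s)))/6 = ((7 + s)/(2*s))/6 = (7 + s)/(12*s))
√((q(d(-2))/5101 + 1/(11738*10068)) - 14555) = √((-(7 - 2)/(12*(-2))/5101 + 1/(11738*10068)) - 14555) = √((-(-1)*5/(12*2)*(1/5101) + (1/11738)*(1/10068)) - 14555) = √((-1*(-5/24)*(1/5101) + 1/118178184) - 14555) = √(((5/24)*(1/5101) + 1/118178184) - 14555) = √((5/122424 + 1/118178184) - 14555) = √(6156389/150706729146 - 14555) = √(-2193536436563641/150706729146) = I*√330580701617078655178580586/150706729146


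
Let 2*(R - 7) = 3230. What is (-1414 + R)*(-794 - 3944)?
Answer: -985504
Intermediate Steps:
R = 1622 (R = 7 + (½)*3230 = 7 + 1615 = 1622)
(-1414 + R)*(-794 - 3944) = (-1414 + 1622)*(-794 - 3944) = 208*(-4738) = -985504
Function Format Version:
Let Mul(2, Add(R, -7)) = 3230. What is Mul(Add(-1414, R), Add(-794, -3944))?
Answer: -985504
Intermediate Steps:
R = 1622 (R = Add(7, Mul(Rational(1, 2), 3230)) = Add(7, 1615) = 1622)
Mul(Add(-1414, R), Add(-794, -3944)) = Mul(Add(-1414, 1622), Add(-794, -3944)) = Mul(208, -4738) = -985504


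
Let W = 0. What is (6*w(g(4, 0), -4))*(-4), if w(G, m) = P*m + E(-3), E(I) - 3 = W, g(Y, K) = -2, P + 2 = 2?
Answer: -72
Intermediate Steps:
P = 0 (P = -2 + 2 = 0)
E(I) = 3 (E(I) = 3 + 0 = 3)
w(G, m) = 3 (w(G, m) = 0*m + 3 = 0 + 3 = 3)
(6*w(g(4, 0), -4))*(-4) = (6*3)*(-4) = 18*(-4) = -72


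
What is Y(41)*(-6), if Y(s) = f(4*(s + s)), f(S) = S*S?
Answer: -645504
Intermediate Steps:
f(S) = S²
Y(s) = 64*s² (Y(s) = (4*(s + s))² = (4*(2*s))² = (8*s)² = 64*s²)
Y(41)*(-6) = (64*41²)*(-6) = (64*1681)*(-6) = 107584*(-6) = -645504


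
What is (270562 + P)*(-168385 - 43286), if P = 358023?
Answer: -133053215535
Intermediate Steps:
(270562 + P)*(-168385 - 43286) = (270562 + 358023)*(-168385 - 43286) = 628585*(-211671) = -133053215535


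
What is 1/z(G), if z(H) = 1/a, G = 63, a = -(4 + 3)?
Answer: -7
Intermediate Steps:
a = -7 (a = -1*7 = -7)
z(H) = -⅐ (z(H) = 1/(-7) = -⅐)
1/z(G) = 1/(-⅐) = -7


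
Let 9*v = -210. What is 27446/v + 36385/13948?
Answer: -572951737/488180 ≈ -1173.6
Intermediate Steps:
v = -70/3 (v = (⅑)*(-210) = -70/3 ≈ -23.333)
27446/v + 36385/13948 = 27446/(-70/3) + 36385/13948 = 27446*(-3/70) + 36385*(1/13948) = -41169/35 + 36385/13948 = -572951737/488180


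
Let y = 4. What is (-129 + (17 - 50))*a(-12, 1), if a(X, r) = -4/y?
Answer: 162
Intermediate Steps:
a(X, r) = -1 (a(X, r) = -4/4 = -4*¼ = -1)
(-129 + (17 - 50))*a(-12, 1) = (-129 + (17 - 50))*(-1) = (-129 - 33)*(-1) = -162*(-1) = 162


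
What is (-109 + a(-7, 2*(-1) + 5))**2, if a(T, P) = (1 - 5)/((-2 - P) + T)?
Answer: 106276/9 ≈ 11808.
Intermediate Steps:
a(T, P) = -4/(-2 + T - P)
(-109 + a(-7, 2*(-1) + 5))**2 = (-109 + 4/(2 + (2*(-1) + 5) - 1*(-7)))**2 = (-109 + 4/(2 + (-2 + 5) + 7))**2 = (-109 + 4/(2 + 3 + 7))**2 = (-109 + 4/12)**2 = (-109 + 4*(1/12))**2 = (-109 + 1/3)**2 = (-326/3)**2 = 106276/9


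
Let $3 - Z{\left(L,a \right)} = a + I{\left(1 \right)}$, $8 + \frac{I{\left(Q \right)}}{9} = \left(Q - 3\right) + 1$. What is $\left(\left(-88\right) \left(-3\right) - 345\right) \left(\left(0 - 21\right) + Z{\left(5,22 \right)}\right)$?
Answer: $-3321$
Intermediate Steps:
$I{\left(Q \right)} = -90 + 9 Q$ ($I{\left(Q \right)} = -72 + 9 \left(\left(Q - 3\right) + 1\right) = -72 + 9 \left(\left(-3 + Q\right) + 1\right) = -72 + 9 \left(-2 + Q\right) = -72 + \left(-18 + 9 Q\right) = -90 + 9 Q$)
$Z{\left(L,a \right)} = 84 - a$ ($Z{\left(L,a \right)} = 3 - \left(a + \left(-90 + 9 \cdot 1\right)\right) = 3 - \left(a + \left(-90 + 9\right)\right) = 3 - \left(a - 81\right) = 3 - \left(-81 + a\right) = 84 - a$)
$\left(\left(-88\right) \left(-3\right) - 345\right) \left(\left(0 - 21\right) + Z{\left(5,22 \right)}\right) = \left(\left(-88\right) \left(-3\right) - 345\right) \left(\left(0 - 21\right) + \left(84 - 22\right)\right) = \left(264 - 345\right) \left(\left(0 - 21\right) + \left(84 - 22\right)\right) = - 81 \left(-21 + 62\right) = \left(-81\right) 41 = -3321$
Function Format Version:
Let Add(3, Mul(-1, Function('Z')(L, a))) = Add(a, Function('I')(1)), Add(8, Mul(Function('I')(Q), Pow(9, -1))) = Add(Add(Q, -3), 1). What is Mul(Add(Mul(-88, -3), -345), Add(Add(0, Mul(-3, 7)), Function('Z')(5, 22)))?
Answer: -3321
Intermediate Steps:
Function('I')(Q) = Add(-90, Mul(9, Q)) (Function('I')(Q) = Add(-72, Mul(9, Add(Add(Q, -3), 1))) = Add(-72, Mul(9, Add(Add(-3, Q), 1))) = Add(-72, Mul(9, Add(-2, Q))) = Add(-72, Add(-18, Mul(9, Q))) = Add(-90, Mul(9, Q)))
Function('Z')(L, a) = Add(84, Mul(-1, a)) (Function('Z')(L, a) = Add(3, Mul(-1, Add(a, Add(-90, Mul(9, 1))))) = Add(3, Mul(-1, Add(a, Add(-90, 9)))) = Add(3, Mul(-1, Add(a, -81))) = Add(3, Mul(-1, Add(-81, a))) = Add(3, Add(81, Mul(-1, a))) = Add(84, Mul(-1, a)))
Mul(Add(Mul(-88, -3), -345), Add(Add(0, Mul(-3, 7)), Function('Z')(5, 22))) = Mul(Add(Mul(-88, -3), -345), Add(Add(0, Mul(-3, 7)), Add(84, Mul(-1, 22)))) = Mul(Add(264, -345), Add(Add(0, -21), Add(84, -22))) = Mul(-81, Add(-21, 62)) = Mul(-81, 41) = -3321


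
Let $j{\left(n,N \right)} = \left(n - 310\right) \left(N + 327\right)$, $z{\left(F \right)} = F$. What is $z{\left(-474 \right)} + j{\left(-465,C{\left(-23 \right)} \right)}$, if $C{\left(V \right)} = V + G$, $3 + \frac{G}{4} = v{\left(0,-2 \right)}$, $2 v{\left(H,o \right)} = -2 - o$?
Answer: $-226774$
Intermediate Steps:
$v{\left(H,o \right)} = -1 - \frac{o}{2}$ ($v{\left(H,o \right)} = \frac{-2 - o}{2} = -1 - \frac{o}{2}$)
$G = -12$ ($G = -12 + 4 \left(-1 - -1\right) = -12 + 4 \left(-1 + 1\right) = -12 + 4 \cdot 0 = -12 + 0 = -12$)
$C{\left(V \right)} = -12 + V$ ($C{\left(V \right)} = V - 12 = -12 + V$)
$j{\left(n,N \right)} = \left(-310 + n\right) \left(327 + N\right)$
$z{\left(-474 \right)} + j{\left(-465,C{\left(-23 \right)} \right)} = -474 + \left(-101370 - 310 \left(-12 - 23\right) + 327 \left(-465\right) + \left(-12 - 23\right) \left(-465\right)\right) = -474 - 226300 = -226774$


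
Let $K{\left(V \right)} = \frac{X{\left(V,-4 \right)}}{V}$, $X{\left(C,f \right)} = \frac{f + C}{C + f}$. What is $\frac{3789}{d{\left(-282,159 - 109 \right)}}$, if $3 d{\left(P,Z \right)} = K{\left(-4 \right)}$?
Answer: $-45468$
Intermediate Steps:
$X{\left(C,f \right)} = 1$ ($X{\left(C,f \right)} = \frac{C + f}{C + f} = 1$)
$K{\left(V \right)} = \frac{1}{V}$ ($K{\left(V \right)} = 1 \frac{1}{V} = \frac{1}{V}$)
$d{\left(P,Z \right)} = - \frac{1}{12}$ ($d{\left(P,Z \right)} = \frac{1}{3 \left(-4\right)} = \frac{1}{3} \left(- \frac{1}{4}\right) = - \frac{1}{12}$)
$\frac{3789}{d{\left(-282,159 - 109 \right)}} = \frac{3789}{- \frac{1}{12}} = 3789 \left(-12\right) = -45468$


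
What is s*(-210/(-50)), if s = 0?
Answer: 0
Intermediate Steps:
s*(-210/(-50)) = 0*(-210/(-50)) = 0*(-210*(-1/50)) = 0*(21/5) = 0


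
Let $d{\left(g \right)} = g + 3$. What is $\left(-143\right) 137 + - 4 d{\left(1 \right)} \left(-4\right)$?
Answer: $-19527$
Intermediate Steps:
$d{\left(g \right)} = 3 + g$
$\left(-143\right) 137 + - 4 d{\left(1 \right)} \left(-4\right) = \left(-143\right) 137 + - 4 \left(3 + 1\right) \left(-4\right) = -19591 + \left(-4\right) 4 \left(-4\right) = -19591 - -64 = -19591 + 64 = -19527$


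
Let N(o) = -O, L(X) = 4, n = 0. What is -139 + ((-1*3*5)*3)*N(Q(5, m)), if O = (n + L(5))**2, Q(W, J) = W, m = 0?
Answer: 581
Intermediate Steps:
O = 16 (O = (0 + 4)**2 = 4**2 = 16)
N(o) = -16 (N(o) = -1*16 = -16)
-139 + ((-1*3*5)*3)*N(Q(5, m)) = -139 + ((-1*3*5)*3)*(-16) = -139 + (-3*5*3)*(-16) = -139 - 15*3*(-16) = -139 - 45*(-16) = -139 + 720 = 581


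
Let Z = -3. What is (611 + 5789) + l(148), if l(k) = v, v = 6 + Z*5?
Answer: 6391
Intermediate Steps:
v = -9 (v = 6 - 3*5 = 6 - 15 = -9)
l(k) = -9
(611 + 5789) + l(148) = (611 + 5789) - 9 = 6400 - 9 = 6391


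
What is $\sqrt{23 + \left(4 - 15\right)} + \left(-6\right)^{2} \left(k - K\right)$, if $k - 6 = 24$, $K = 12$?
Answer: $648 + 2 \sqrt{3} \approx 651.46$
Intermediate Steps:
$k = 30$ ($k = 6 + 24 = 30$)
$\sqrt{23 + \left(4 - 15\right)} + \left(-6\right)^{2} \left(k - K\right) = \sqrt{23 + \left(4 - 15\right)} + \left(-6\right)^{2} \left(30 - 12\right) = \sqrt{23 + \left(4 - 15\right)} + 36 \left(30 - 12\right) = \sqrt{23 - 11} + 36 \cdot 18 = \sqrt{12} + 648 = 2 \sqrt{3} + 648 = 648 + 2 \sqrt{3}$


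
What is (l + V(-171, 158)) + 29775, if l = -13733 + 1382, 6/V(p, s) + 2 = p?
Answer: 3014346/173 ≈ 17424.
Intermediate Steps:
V(p, s) = 6/(-2 + p)
l = -12351
(l + V(-171, 158)) + 29775 = (-12351 + 6/(-2 - 171)) + 29775 = (-12351 + 6/(-173)) + 29775 = (-12351 + 6*(-1/173)) + 29775 = (-12351 - 6/173) + 29775 = -2136729/173 + 29775 = 3014346/173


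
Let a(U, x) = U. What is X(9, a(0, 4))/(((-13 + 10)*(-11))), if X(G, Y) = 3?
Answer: 1/11 ≈ 0.090909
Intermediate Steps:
X(9, a(0, 4))/(((-13 + 10)*(-11))) = 3/(((-13 + 10)*(-11))) = 3/((-3*(-11))) = 3/33 = 3*(1/33) = 1/11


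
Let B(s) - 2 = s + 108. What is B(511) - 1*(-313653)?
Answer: 314274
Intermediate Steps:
B(s) = 110 + s (B(s) = 2 + (s + 108) = 2 + (108 + s) = 110 + s)
B(511) - 1*(-313653) = (110 + 511) - 1*(-313653) = 621 + 313653 = 314274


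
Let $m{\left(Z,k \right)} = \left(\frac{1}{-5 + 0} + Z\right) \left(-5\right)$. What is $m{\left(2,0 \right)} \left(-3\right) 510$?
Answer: $13770$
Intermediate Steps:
$m{\left(Z,k \right)} = 1 - 5 Z$ ($m{\left(Z,k \right)} = \left(\frac{1}{-5} + Z\right) \left(-5\right) = \left(- \frac{1}{5} + Z\right) \left(-5\right) = 1 - 5 Z$)
$m{\left(2,0 \right)} \left(-3\right) 510 = \left(1 - 10\right) \left(-3\right) 510 = \left(-9\right) \left(-3\right) 510 = 27 \cdot 510 = 13770$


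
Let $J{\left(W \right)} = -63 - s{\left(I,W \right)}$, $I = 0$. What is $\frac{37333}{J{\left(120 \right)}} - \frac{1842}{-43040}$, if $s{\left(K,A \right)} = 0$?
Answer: $- \frac{803348137}{1355760} \approx -592.54$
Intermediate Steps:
$J{\left(W \right)} = -63$ ($J{\left(W \right)} = -63 - 0 = -63 + 0 = -63$)
$\frac{37333}{J{\left(120 \right)}} - \frac{1842}{-43040} = \frac{37333}{-63} - \frac{1842}{-43040} = 37333 \left(- \frac{1}{63}\right) - - \frac{921}{21520} = - \frac{37333}{63} + \frac{921}{21520} = - \frac{803348137}{1355760}$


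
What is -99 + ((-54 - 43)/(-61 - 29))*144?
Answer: 281/5 ≈ 56.200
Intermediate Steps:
-99 + ((-54 - 43)/(-61 - 29))*144 = -99 - 97/(-90)*144 = -99 - 97*(-1/90)*144 = -99 + (97/90)*144 = -99 + 776/5 = 281/5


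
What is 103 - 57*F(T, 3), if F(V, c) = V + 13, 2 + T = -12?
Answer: 160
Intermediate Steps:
T = -14 (T = -2 - 12 = -14)
F(V, c) = 13 + V
103 - 57*F(T, 3) = 103 - 57*(13 - 14) = 103 - 57*(-1) = 103 + 57 = 160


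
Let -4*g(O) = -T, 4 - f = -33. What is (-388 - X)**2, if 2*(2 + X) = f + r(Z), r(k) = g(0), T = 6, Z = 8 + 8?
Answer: 2627641/16 ≈ 1.6423e+5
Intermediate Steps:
f = 37 (f = 4 - 1*(-33) = 4 + 33 = 37)
Z = 16
g(O) = 3/2 (g(O) = -(-1)*6/4 = -1/4*(-6) = 3/2)
r(k) = 3/2
X = 69/4 (X = -2 + (37 + 3/2)/2 = -2 + (1/2)*(77/2) = -2 + 77/4 = 69/4 ≈ 17.250)
(-388 - X)**2 = (-388 - 1*69/4)**2 = (-388 - 69/4)**2 = (-1621/4)**2 = 2627641/16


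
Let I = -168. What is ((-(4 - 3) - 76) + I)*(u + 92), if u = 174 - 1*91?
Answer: -42875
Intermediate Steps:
u = 83 (u = 174 - 91 = 83)
((-(4 - 3) - 76) + I)*(u + 92) = ((-(4 - 3) - 76) - 168)*(83 + 92) = ((-1*1 - 76) - 168)*175 = ((-1 - 76) - 168)*175 = (-77 - 168)*175 = -245*175 = -42875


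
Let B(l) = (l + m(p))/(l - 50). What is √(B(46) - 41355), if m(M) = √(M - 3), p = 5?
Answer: √(-165466 - √2)/2 ≈ 203.39*I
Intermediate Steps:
m(M) = √(-3 + M)
B(l) = (l + √2)/(-50 + l) (B(l) = (l + √(-3 + 5))/(l - 50) = (l + √2)/(-50 + l))
√(B(46) - 41355) = √((46 + √2)/(-50 + 46) - 41355) = √((46 + √2)/(-4) - 41355) = √(-(46 + √2)/4 - 41355) = √((-23/2 - √2/4) - 41355) = √(-82733/2 - √2/4)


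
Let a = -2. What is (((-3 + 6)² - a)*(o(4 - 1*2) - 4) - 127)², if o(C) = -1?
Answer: 33124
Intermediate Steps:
(((-3 + 6)² - a)*(o(4 - 1*2) - 4) - 127)² = (((-3 + 6)² - 1*(-2))*(-1 - 4) - 127)² = ((3² + 2)*(-5) - 127)² = ((9 + 2)*(-5) - 127)² = (11*(-5) - 127)² = (-55 - 127)² = (-182)² = 33124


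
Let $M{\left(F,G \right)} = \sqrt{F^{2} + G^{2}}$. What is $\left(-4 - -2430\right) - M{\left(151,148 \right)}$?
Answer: $2426 - \sqrt{44705} \approx 2214.6$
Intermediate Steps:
$\left(-4 - -2430\right) - M{\left(151,148 \right)} = \left(-4 - -2430\right) - \sqrt{151^{2} + 148^{2}} = \left(-4 + 2430\right) - \sqrt{22801 + 21904} = 2426 - \sqrt{44705}$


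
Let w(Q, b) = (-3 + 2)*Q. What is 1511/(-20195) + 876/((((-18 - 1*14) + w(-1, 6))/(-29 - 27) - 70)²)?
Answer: 32625562489/305435662595 ≈ 0.10682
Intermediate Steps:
w(Q, b) = -Q
1511/(-20195) + 876/((((-18 - 1*14) + w(-1, 6))/(-29 - 27) - 70)²) = 1511/(-20195) + 876/((((-18 - 1*14) - 1*(-1))/(-29 - 27) - 70)²) = 1511*(-1/20195) + 876/((((-18 - 14) + 1)/(-56) - 70)²) = -1511/20195 + 876/(((-32 + 1)*(-1/56) - 70)²) = -1511/20195 + 876/((-31*(-1/56) - 70)²) = -1511/20195 + 876/((31/56 - 70)²) = -1511/20195 + 876/((-3889/56)²) = -1511/20195 + 876/(15124321/3136) = -1511/20195 + 876*(3136/15124321) = -1511/20195 + 2747136/15124321 = 32625562489/305435662595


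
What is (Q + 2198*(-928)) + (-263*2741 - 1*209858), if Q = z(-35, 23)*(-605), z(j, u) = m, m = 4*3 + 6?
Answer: -2981375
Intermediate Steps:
m = 18 (m = 12 + 6 = 18)
z(j, u) = 18
Q = -10890 (Q = 18*(-605) = -10890)
(Q + 2198*(-928)) + (-263*2741 - 1*209858) = (-10890 + 2198*(-928)) + (-263*2741 - 1*209858) = (-10890 - 2039744) + (-720883 - 209858) = -2050634 - 930741 = -2981375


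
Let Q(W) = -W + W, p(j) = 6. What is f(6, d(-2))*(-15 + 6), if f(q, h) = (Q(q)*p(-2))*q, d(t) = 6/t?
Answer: 0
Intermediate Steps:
Q(W) = 0
f(q, h) = 0 (f(q, h) = (0*6)*q = 0*q = 0)
f(6, d(-2))*(-15 + 6) = 0*(-15 + 6) = 0*(-9) = 0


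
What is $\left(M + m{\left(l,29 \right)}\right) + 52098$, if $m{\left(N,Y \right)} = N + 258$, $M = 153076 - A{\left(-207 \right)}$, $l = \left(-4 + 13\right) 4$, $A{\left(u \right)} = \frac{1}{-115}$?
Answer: $\frac{23628821}{115} \approx 2.0547 \cdot 10^{5}$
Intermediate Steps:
$A{\left(u \right)} = - \frac{1}{115}$
$l = 36$ ($l = 9 \cdot 4 = 36$)
$M = \frac{17603741}{115}$ ($M = 153076 - - \frac{1}{115} = 153076 + \frac{1}{115} = \frac{17603741}{115} \approx 1.5308 \cdot 10^{5}$)
$m{\left(N,Y \right)} = 258 + N$
$\left(M + m{\left(l,29 \right)}\right) + 52098 = \left(\frac{17603741}{115} + \left(258 + 36\right)\right) + 52098 = \left(\frac{17603741}{115} + 294\right) + 52098 = \frac{17637551}{115} + 52098 = \frac{23628821}{115}$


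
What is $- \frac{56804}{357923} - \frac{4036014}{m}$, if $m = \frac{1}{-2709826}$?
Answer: $\frac{3914566510168990768}{357923} \approx 1.0937 \cdot 10^{13}$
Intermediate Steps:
$m = - \frac{1}{2709826} \approx -3.6903 \cdot 10^{-7}$
$- \frac{56804}{357923} - \frac{4036014}{m} = - \frac{56804}{357923} - \frac{4036014}{- \frac{1}{2709826}} = \left(-56804\right) \frac{1}{357923} - -10936895673564 = - \frac{56804}{357923} + 10936895673564 = \frac{3914566510168990768}{357923}$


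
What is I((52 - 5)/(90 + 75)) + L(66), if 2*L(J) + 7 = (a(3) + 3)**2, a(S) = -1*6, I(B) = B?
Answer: 212/165 ≈ 1.2848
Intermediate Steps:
a(S) = -6
L(J) = 1 (L(J) = -7/2 + (-6 + 3)**2/2 = -7/2 + (1/2)*(-3)**2 = -7/2 + (1/2)*9 = -7/2 + 9/2 = 1)
I((52 - 5)/(90 + 75)) + L(66) = (52 - 5)/(90 + 75) + 1 = 47/165 + 1 = 212/165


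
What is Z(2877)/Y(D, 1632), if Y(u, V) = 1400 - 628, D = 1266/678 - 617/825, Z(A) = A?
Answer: 2877/772 ≈ 3.7267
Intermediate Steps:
D = 104354/93225 (D = 1266*(1/678) - 617*1/825 = 211/113 - 617/825 = 104354/93225 ≈ 1.1194)
Y(u, V) = 772
Z(2877)/Y(D, 1632) = 2877/772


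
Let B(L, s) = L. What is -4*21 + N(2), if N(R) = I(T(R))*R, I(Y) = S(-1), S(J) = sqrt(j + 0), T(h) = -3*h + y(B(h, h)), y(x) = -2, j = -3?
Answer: -84 + 2*I*sqrt(3) ≈ -84.0 + 3.4641*I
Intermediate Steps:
T(h) = -2 - 3*h (T(h) = -3*h - 2 = -2 - 3*h)
S(J) = I*sqrt(3) (S(J) = sqrt(-3 + 0) = sqrt(-3) = I*sqrt(3))
I(Y) = I*sqrt(3)
N(R) = I*R*sqrt(3) (N(R) = (I*sqrt(3))*R = I*R*sqrt(3))
-4*21 + N(2) = -4*21 + I*2*sqrt(3) = -84 + 2*I*sqrt(3)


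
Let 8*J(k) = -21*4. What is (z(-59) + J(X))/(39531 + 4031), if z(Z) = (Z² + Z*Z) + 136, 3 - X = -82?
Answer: 14175/87124 ≈ 0.16270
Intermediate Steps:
X = 85 (X = 3 - 1*(-82) = 3 + 82 = 85)
J(k) = -21/2 (J(k) = (-21*4)/8 = (⅛)*(-84) = -21/2)
z(Z) = 136 + 2*Z² (z(Z) = (Z² + Z²) + 136 = 2*Z² + 136 = 136 + 2*Z²)
(z(-59) + J(X))/(39531 + 4031) = ((136 + 2*(-59)²) - 21/2)/(39531 + 4031) = ((136 + 2*3481) - 21/2)/43562 = ((136 + 6962) - 21/2)*(1/43562) = (7098 - 21/2)*(1/43562) = (14175/2)*(1/43562) = 14175/87124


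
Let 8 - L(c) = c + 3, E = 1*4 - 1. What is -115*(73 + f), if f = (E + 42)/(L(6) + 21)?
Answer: -34615/4 ≈ -8653.8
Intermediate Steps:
E = 3 (E = 4 - 1 = 3)
L(c) = 5 - c (L(c) = 8 - (c + 3) = 8 - (3 + c) = 8 + (-3 - c) = 5 - c)
f = 9/4 (f = (3 + 42)/((5 - 1*6) + 21) = 45/((5 - 6) + 21) = 45/(-1 + 21) = 45/20 = 45*(1/20) = 9/4 ≈ 2.2500)
-115*(73 + f) = -115*(73 + 9/4) = -115*301/4 = -34615/4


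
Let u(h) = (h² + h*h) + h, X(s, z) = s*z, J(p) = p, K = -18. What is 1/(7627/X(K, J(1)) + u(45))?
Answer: 18/66083 ≈ 0.00027238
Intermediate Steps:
u(h) = h + 2*h² (u(h) = (h² + h²) + h = 2*h² + h = h + 2*h²)
1/(7627/X(K, J(1)) + u(45)) = 1/(7627/((-18*1)) + 45*(1 + 2*45)) = 1/(7627/(-18) + 45*(1 + 90)) = 1/(7627*(-1/18) + 45*91) = 1/(-7627/18 + 4095) = 1/(66083/18) = 18/66083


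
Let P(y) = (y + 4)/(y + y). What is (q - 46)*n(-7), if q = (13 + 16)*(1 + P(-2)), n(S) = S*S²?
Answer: 21609/2 ≈ 10805.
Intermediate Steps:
P(y) = (4 + y)/(2*y) (P(y) = (4 + y)/((2*y)) = (4 + y)*(1/(2*y)) = (4 + y)/(2*y))
n(S) = S³
q = 29/2 (q = (13 + 16)*(1 + (½)*(4 - 2)/(-2)) = 29*(1 + (½)*(-½)*2) = 29*(1 - ½) = 29*(½) = 29/2 ≈ 14.500)
(q - 46)*n(-7) = (29/2 - 46)*(-7)³ = -63/2*(-343) = 21609/2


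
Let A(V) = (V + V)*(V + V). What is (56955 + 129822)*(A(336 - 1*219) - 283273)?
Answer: -42681719709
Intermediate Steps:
A(V) = 4*V² (A(V) = (2*V)*(2*V) = 4*V²)
(56955 + 129822)*(A(336 - 1*219) - 283273) = (56955 + 129822)*(4*(336 - 1*219)² - 283273) = 186777*(4*(336 - 219)² - 283273) = 186777*(4*117² - 283273) = 186777*(4*13689 - 283273) = 186777*(54756 - 283273) = 186777*(-228517) = -42681719709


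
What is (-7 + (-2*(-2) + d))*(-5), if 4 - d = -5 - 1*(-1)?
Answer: -25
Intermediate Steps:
d = 8 (d = 4 - (-5 - 1*(-1)) = 4 - (-5 + 1) = 4 - 1*(-4) = 4 + 4 = 8)
(-7 + (-2*(-2) + d))*(-5) = (-7 + (-2*(-2) + 8))*(-5) = (-7 + (4 + 8))*(-5) = (-7 + 12)*(-5) = 5*(-5) = -25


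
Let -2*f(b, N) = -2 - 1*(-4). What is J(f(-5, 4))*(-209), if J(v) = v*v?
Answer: -209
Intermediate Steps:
f(b, N) = -1 (f(b, N) = -(-2 - 1*(-4))/2 = -(-2 + 4)/2 = -½*2 = -1)
J(v) = v²
J(f(-5, 4))*(-209) = (-1)²*(-209) = 1*(-209) = -209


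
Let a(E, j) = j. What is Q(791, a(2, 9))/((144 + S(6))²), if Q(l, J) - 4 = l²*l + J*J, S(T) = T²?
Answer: 41242813/2700 ≈ 15275.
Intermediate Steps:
Q(l, J) = 4 + J² + l³ (Q(l, J) = 4 + (l²*l + J*J) = 4 + (l³ + J²) = 4 + (J² + l³) = 4 + J² + l³)
Q(791, a(2, 9))/((144 + S(6))²) = (4 + 9² + 791³)/((144 + 6²)²) = (4 + 81 + 494913671)/((144 + 36)²) = 494913756/(180²) = 494913756/32400 = 494913756*(1/32400) = 41242813/2700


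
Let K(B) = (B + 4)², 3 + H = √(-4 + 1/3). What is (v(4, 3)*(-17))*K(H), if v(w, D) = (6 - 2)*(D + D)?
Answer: 1088 - 272*I*√33 ≈ 1088.0 - 1562.5*I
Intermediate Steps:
H = -3 + I*√33/3 (H = -3 + √(-4 + 1/3) = -3 + √(-4 + ⅓) = -3 + √(-11/3) = -3 + I*√33/3 ≈ -3.0 + 1.9149*I)
K(B) = (4 + B)²
v(w, D) = 8*D (v(w, D) = 4*(2*D) = 8*D)
(v(4, 3)*(-17))*K(H) = ((8*3)*(-17))*(4 + (-3 + I*√33/3))² = (24*(-17))*(1 + I*√33/3)² = -408*(1 + I*√33/3)²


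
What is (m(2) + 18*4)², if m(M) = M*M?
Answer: 5776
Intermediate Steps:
m(M) = M²
(m(2) + 18*4)² = (2² + 18*4)² = (4 + 72)² = 76² = 5776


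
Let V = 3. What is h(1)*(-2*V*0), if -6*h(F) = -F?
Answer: 0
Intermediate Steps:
h(F) = F/6 (h(F) = -(-1)*F/6 = F/6)
h(1)*(-2*V*0) = ((⅙)*1)*(-2*3*0) = (-6*0)/6 = (⅙)*0 = 0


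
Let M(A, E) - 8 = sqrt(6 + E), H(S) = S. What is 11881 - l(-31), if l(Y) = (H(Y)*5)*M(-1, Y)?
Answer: 13121 + 775*I ≈ 13121.0 + 775.0*I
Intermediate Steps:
M(A, E) = 8 + sqrt(6 + E)
l(Y) = 5*Y*(8 + sqrt(6 + Y)) (l(Y) = (Y*5)*(8 + sqrt(6 + Y)) = (5*Y)*(8 + sqrt(6 + Y)) = 5*Y*(8 + sqrt(6 + Y)))
11881 - l(-31) = 11881 - 5*(-31)*(8 + sqrt(6 - 31)) = 11881 - 5*(-31)*(8 + sqrt(-25)) = 11881 - 5*(-31)*(8 + 5*I) = 11881 - (-1240 - 775*I) = 11881 + (1240 + 775*I) = 13121 + 775*I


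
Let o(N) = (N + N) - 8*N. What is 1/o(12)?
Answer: -1/72 ≈ -0.013889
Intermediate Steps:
o(N) = -6*N (o(N) = 2*N - 8*N = -6*N)
1/o(12) = 1/(-6*12) = 1/(-72) = -1/72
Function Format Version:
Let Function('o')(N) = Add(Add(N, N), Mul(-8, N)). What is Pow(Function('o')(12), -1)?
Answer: Rational(-1, 72) ≈ -0.013889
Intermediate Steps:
Function('o')(N) = Mul(-6, N) (Function('o')(N) = Add(Mul(2, N), Mul(-8, N)) = Mul(-6, N))
Pow(Function('o')(12), -1) = Pow(Mul(-6, 12), -1) = Pow(-72, -1) = Rational(-1, 72)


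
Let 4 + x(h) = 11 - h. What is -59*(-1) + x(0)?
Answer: 66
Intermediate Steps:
x(h) = 7 - h (x(h) = -4 + (11 - h) = 7 - h)
-59*(-1) + x(0) = -59*(-1) + (7 - 1*0) = 59 + (7 + 0) = 59 + 7 = 66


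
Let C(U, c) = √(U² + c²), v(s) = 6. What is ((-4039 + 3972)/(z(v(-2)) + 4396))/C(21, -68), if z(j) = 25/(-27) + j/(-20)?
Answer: -3618*√5065/1202014657 ≈ -0.00021421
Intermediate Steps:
z(j) = -25/27 - j/20 (z(j) = 25*(-1/27) + j*(-1/20) = -25/27 - j/20)
((-4039 + 3972)/(z(v(-2)) + 4396))/C(21, -68) = ((-4039 + 3972)/((-25/27 - 1/20*6) + 4396))/(√(21² + (-68)²)) = (-67/((-25/27 - 3/10) + 4396))/(√(441 + 4624)) = (-67/(-331/270 + 4396))/(√5065) = (-67/1186589/270)*(√5065/5065) = (-67*270/1186589)*(√5065/5065) = -3618*√5065/1202014657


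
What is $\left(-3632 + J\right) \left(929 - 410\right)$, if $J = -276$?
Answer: $-2028252$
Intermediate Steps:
$\left(-3632 + J\right) \left(929 - 410\right) = \left(-3632 - 276\right) \left(929 - 410\right) = \left(-3908\right) 519 = -2028252$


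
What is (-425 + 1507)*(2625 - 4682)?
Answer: -2225674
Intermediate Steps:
(-425 + 1507)*(2625 - 4682) = 1082*(-2057) = -2225674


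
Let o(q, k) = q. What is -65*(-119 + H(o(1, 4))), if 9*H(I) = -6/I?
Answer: 23335/3 ≈ 7778.3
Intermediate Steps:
H(I) = -2/(3*I) (H(I) = (-6/I)/9 = -2/(3*I))
-65*(-119 + H(o(1, 4))) = -65*(-119 - ⅔/1) = -65*(-119 - ⅔*1) = -65*(-119 - ⅔) = -65*(-359/3) = 23335/3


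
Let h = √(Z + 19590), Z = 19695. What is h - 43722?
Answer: -43722 + 9*√485 ≈ -43524.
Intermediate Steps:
h = 9*√485 (h = √(19695 + 19590) = √39285 = 9*√485 ≈ 198.20)
h - 43722 = 9*√485 - 43722 = -43722 + 9*√485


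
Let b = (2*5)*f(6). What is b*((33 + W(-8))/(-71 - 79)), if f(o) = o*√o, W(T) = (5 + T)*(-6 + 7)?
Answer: -12*√6 ≈ -29.394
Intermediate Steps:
W(T) = 5 + T (W(T) = (5 + T)*1 = 5 + T)
f(o) = o^(3/2)
b = 60*√6 (b = (2*5)*6^(3/2) = 10*(6*√6) = 60*√6 ≈ 146.97)
b*((33 + W(-8))/(-71 - 79)) = (60*√6)*((33 + (5 - 8))/(-71 - 79)) = (60*√6)*((33 - 3)/(-150)) = (60*√6)*(30*(-1/150)) = (60*√6)*(-⅕) = -12*√6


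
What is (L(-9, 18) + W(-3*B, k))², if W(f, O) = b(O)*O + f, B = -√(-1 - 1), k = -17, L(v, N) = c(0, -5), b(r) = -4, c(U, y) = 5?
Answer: 5311 + 438*I*√2 ≈ 5311.0 + 619.43*I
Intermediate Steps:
L(v, N) = 5
B = -I*√2 (B = -√(-2) = -I*√2 ≈ -1.4142*I)
W(f, O) = f - 4*O (W(f, O) = -4*O + f = f - 4*O)
(L(-9, 18) + W(-3*B, k))² = (5 + (-(-3)*I*√2 - 4*(-17)))² = (5 + (3*I*√2 + 68))² = (5 + (68 + 3*I*√2))² = (73 + 3*I*√2)²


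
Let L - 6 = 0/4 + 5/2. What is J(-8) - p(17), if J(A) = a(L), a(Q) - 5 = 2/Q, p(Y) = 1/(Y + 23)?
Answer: 3543/680 ≈ 5.2103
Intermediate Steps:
p(Y) = 1/(23 + Y)
L = 17/2 (L = 6 + (0/4 + 5/2) = 6 + (0*(1/4) + 5*(1/2)) = 6 + (0 + 5/2) = 6 + 5/2 = 17/2 ≈ 8.5000)
a(Q) = 5 + 2/Q
J(A) = 89/17 (J(A) = 5 + 2/(17/2) = 5 + 2*(2/17) = 5 + 4/17 = 89/17)
J(-8) - p(17) = 89/17 - 1/(23 + 17) = 89/17 - 1/40 = 3543/680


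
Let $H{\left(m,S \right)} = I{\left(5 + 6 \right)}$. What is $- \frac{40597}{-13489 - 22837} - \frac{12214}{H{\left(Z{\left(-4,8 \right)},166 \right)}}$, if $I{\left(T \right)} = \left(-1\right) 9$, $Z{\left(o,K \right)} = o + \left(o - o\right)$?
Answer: $\frac{444051137}{326934} \approx 1358.2$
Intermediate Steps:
$Z{\left(o,K \right)} = o$ ($Z{\left(o,K \right)} = o + 0 = o$)
$I{\left(T \right)} = -9$
$H{\left(m,S \right)} = -9$
$- \frac{40597}{-13489 - 22837} - \frac{12214}{H{\left(Z{\left(-4,8 \right)},166 \right)}} = - \frac{40597}{-13489 - 22837} - \frac{12214}{-9} = - \frac{40597}{-36326} - - \frac{12214}{9} = \left(-40597\right) \left(- \frac{1}{36326}\right) + \frac{12214}{9} = \frac{40597}{36326} + \frac{12214}{9} = \frac{444051137}{326934}$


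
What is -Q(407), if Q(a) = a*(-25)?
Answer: 10175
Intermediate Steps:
Q(a) = -25*a
-Q(407) = -(-25)*407 = -1*(-10175) = 10175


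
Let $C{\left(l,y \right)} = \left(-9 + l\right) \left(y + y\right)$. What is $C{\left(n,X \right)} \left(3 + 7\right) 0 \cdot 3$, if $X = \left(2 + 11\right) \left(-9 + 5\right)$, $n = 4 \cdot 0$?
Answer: $0$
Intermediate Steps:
$n = 0$
$X = -52$ ($X = 13 \left(-4\right) = -52$)
$C{\left(l,y \right)} = 2 y \left(-9 + l\right)$ ($C{\left(l,y \right)} = \left(-9 + l\right) 2 y = 2 y \left(-9 + l\right)$)
$C{\left(n,X \right)} \left(3 + 7\right) 0 \cdot 3 = 2 \left(-52\right) \left(-9 + 0\right) \left(3 + 7\right) 0 \cdot 3 = 2 \left(-52\right) \left(-9\right) 10 \cdot 0 = 936 \cdot 0 = 0$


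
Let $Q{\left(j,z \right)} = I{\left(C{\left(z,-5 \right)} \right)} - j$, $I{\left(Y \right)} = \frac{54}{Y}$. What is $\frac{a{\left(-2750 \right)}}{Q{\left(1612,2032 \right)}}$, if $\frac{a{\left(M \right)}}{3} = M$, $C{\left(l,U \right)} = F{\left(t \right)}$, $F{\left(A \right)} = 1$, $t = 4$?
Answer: $\frac{4125}{779} \approx 5.2952$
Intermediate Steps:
$C{\left(l,U \right)} = 1$
$a{\left(M \right)} = 3 M$
$Q{\left(j,z \right)} = 54 - j$ ($Q{\left(j,z \right)} = \frac{54}{1} - j = 54 \cdot 1 - j = 54 - j$)
$\frac{a{\left(-2750 \right)}}{Q{\left(1612,2032 \right)}} = \frac{3 \left(-2750\right)}{54 - 1612} = - \frac{8250}{54 - 1612} = - \frac{8250}{-1558} = \left(-8250\right) \left(- \frac{1}{1558}\right) = \frac{4125}{779}$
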